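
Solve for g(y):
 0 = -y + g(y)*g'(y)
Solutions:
 g(y) = -sqrt(C1 + y^2)
 g(y) = sqrt(C1 + y^2)


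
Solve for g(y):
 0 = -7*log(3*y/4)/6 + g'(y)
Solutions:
 g(y) = C1 + 7*y*log(y)/6 - 7*y*log(2)/3 - 7*y/6 + 7*y*log(3)/6


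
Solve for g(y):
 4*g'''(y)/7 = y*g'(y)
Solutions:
 g(y) = C1 + Integral(C2*airyai(14^(1/3)*y/2) + C3*airybi(14^(1/3)*y/2), y)


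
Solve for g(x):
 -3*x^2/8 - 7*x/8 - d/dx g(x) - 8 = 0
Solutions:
 g(x) = C1 - x^3/8 - 7*x^2/16 - 8*x


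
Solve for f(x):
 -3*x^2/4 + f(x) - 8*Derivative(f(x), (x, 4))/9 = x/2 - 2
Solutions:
 f(x) = C1*exp(-2^(1/4)*sqrt(3)*x/2) + C2*exp(2^(1/4)*sqrt(3)*x/2) + C3*sin(2^(1/4)*sqrt(3)*x/2) + C4*cos(2^(1/4)*sqrt(3)*x/2) + 3*x^2/4 + x/2 - 2


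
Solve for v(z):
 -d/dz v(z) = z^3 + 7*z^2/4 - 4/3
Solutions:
 v(z) = C1 - z^4/4 - 7*z^3/12 + 4*z/3


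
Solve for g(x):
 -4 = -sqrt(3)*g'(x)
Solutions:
 g(x) = C1 + 4*sqrt(3)*x/3


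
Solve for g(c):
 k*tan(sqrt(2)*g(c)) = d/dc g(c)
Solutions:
 g(c) = sqrt(2)*(pi - asin(C1*exp(sqrt(2)*c*k)))/2
 g(c) = sqrt(2)*asin(C1*exp(sqrt(2)*c*k))/2


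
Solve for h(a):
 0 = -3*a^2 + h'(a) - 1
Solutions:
 h(a) = C1 + a^3 + a


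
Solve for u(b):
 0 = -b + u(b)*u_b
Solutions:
 u(b) = -sqrt(C1 + b^2)
 u(b) = sqrt(C1 + b^2)


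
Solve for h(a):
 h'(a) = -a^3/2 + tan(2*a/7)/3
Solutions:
 h(a) = C1 - a^4/8 - 7*log(cos(2*a/7))/6


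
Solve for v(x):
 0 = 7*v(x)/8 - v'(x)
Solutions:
 v(x) = C1*exp(7*x/8)


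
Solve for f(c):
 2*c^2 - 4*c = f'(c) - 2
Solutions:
 f(c) = C1 + 2*c^3/3 - 2*c^2 + 2*c


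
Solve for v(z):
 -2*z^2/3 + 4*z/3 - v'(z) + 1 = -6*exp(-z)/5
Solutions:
 v(z) = C1 - 2*z^3/9 + 2*z^2/3 + z - 6*exp(-z)/5


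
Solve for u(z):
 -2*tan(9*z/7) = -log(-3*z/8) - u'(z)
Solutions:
 u(z) = C1 - z*log(-z) - z*log(3) + z + 3*z*log(2) - 14*log(cos(9*z/7))/9


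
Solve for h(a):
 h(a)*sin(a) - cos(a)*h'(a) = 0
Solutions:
 h(a) = C1/cos(a)


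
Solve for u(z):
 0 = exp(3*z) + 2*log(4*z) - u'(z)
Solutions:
 u(z) = C1 + 2*z*log(z) + 2*z*(-1 + 2*log(2)) + exp(3*z)/3


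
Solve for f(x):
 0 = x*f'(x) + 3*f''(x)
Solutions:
 f(x) = C1 + C2*erf(sqrt(6)*x/6)


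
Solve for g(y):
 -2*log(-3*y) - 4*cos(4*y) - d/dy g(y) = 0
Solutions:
 g(y) = C1 - 2*y*log(-y) - 2*y*log(3) + 2*y - sin(4*y)


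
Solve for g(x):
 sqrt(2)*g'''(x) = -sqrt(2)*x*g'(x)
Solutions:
 g(x) = C1 + Integral(C2*airyai(-x) + C3*airybi(-x), x)


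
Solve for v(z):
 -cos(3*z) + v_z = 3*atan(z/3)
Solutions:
 v(z) = C1 + 3*z*atan(z/3) - 9*log(z^2 + 9)/2 + sin(3*z)/3


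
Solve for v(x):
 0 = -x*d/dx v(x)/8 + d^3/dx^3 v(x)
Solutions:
 v(x) = C1 + Integral(C2*airyai(x/2) + C3*airybi(x/2), x)


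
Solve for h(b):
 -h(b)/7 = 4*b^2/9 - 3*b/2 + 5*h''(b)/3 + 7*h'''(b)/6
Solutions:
 h(b) = C1*exp(b*(-20 + 100/(9*sqrt(17969) + 1567)^(1/3) + (9*sqrt(17969) + 1567)^(1/3))/42)*sin(sqrt(3)*b*(-(9*sqrt(17969) + 1567)^(1/3) + 100/(9*sqrt(17969) + 1567)^(1/3))/42) + C2*exp(b*(-20 + 100/(9*sqrt(17969) + 1567)^(1/3) + (9*sqrt(17969) + 1567)^(1/3))/42)*cos(sqrt(3)*b*(-(9*sqrt(17969) + 1567)^(1/3) + 100/(9*sqrt(17969) + 1567)^(1/3))/42) + C3*exp(-b*(100/(9*sqrt(17969) + 1567)^(1/3) + 10 + (9*sqrt(17969) + 1567)^(1/3))/21) - 28*b^2/9 + 21*b/2 + 1960/27


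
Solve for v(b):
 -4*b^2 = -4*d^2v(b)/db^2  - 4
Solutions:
 v(b) = C1 + C2*b + b^4/12 - b^2/2


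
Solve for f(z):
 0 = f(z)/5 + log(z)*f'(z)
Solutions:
 f(z) = C1*exp(-li(z)/5)


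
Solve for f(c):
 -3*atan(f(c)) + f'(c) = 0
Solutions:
 Integral(1/atan(_y), (_y, f(c))) = C1 + 3*c


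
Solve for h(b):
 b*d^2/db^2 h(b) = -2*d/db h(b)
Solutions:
 h(b) = C1 + C2/b


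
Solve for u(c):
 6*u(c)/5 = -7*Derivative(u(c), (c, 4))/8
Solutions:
 u(c) = (C1*sin(sqrt(2)*3^(1/4)*35^(3/4)*c/35) + C2*cos(sqrt(2)*3^(1/4)*35^(3/4)*c/35))*exp(-sqrt(2)*3^(1/4)*35^(3/4)*c/35) + (C3*sin(sqrt(2)*3^(1/4)*35^(3/4)*c/35) + C4*cos(sqrt(2)*3^(1/4)*35^(3/4)*c/35))*exp(sqrt(2)*3^(1/4)*35^(3/4)*c/35)


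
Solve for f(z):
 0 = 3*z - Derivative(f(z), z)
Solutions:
 f(z) = C1 + 3*z^2/2


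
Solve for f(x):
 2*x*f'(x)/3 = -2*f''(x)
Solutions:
 f(x) = C1 + C2*erf(sqrt(6)*x/6)


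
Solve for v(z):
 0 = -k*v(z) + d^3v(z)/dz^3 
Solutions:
 v(z) = C1*exp(k^(1/3)*z) + C2*exp(k^(1/3)*z*(-1 + sqrt(3)*I)/2) + C3*exp(-k^(1/3)*z*(1 + sqrt(3)*I)/2)


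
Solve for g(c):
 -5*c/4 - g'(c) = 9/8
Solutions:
 g(c) = C1 - 5*c^2/8 - 9*c/8


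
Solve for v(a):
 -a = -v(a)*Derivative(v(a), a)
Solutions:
 v(a) = -sqrt(C1 + a^2)
 v(a) = sqrt(C1 + a^2)


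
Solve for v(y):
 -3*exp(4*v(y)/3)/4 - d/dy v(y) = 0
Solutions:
 v(y) = 3*log(-(1/(C1 + 3*y))^(1/4)) + 3*log(3)/4
 v(y) = 3*log(1/(C1 + 3*y))/4 + 3*log(3)/4
 v(y) = 3*log(-I*(1/(C1 + 3*y))^(1/4)) + 3*log(3)/4
 v(y) = 3*log(I*(1/(C1 + 3*y))^(1/4)) + 3*log(3)/4


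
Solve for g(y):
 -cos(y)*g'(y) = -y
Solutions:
 g(y) = C1 + Integral(y/cos(y), y)


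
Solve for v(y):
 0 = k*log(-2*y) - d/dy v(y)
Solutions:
 v(y) = C1 + k*y*log(-y) + k*y*(-1 + log(2))


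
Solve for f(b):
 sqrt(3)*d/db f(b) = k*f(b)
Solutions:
 f(b) = C1*exp(sqrt(3)*b*k/3)


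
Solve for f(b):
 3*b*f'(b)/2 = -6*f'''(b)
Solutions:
 f(b) = C1 + Integral(C2*airyai(-2^(1/3)*b/2) + C3*airybi(-2^(1/3)*b/2), b)


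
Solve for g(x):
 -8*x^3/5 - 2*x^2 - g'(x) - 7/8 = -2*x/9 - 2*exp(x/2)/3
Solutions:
 g(x) = C1 - 2*x^4/5 - 2*x^3/3 + x^2/9 - 7*x/8 + 4*exp(x/2)/3


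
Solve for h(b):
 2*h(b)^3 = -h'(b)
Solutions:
 h(b) = -sqrt(2)*sqrt(-1/(C1 - 2*b))/2
 h(b) = sqrt(2)*sqrt(-1/(C1 - 2*b))/2


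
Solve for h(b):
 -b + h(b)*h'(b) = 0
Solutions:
 h(b) = -sqrt(C1 + b^2)
 h(b) = sqrt(C1 + b^2)


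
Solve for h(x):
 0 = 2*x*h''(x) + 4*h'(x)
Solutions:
 h(x) = C1 + C2/x


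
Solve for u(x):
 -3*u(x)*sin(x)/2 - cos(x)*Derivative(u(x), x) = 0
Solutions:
 u(x) = C1*cos(x)^(3/2)


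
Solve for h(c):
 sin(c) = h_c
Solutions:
 h(c) = C1 - cos(c)


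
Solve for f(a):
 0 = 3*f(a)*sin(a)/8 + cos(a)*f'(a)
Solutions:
 f(a) = C1*cos(a)^(3/8)


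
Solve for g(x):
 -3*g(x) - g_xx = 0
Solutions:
 g(x) = C1*sin(sqrt(3)*x) + C2*cos(sqrt(3)*x)


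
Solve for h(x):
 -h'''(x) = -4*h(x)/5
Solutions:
 h(x) = C3*exp(10^(2/3)*x/5) + (C1*sin(10^(2/3)*sqrt(3)*x/10) + C2*cos(10^(2/3)*sqrt(3)*x/10))*exp(-10^(2/3)*x/10)


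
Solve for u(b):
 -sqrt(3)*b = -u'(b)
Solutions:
 u(b) = C1 + sqrt(3)*b^2/2


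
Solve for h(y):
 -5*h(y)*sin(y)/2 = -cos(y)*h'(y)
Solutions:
 h(y) = C1/cos(y)^(5/2)


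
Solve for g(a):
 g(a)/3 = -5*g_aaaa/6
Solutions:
 g(a) = (C1*sin(10^(3/4)*a/10) + C2*cos(10^(3/4)*a/10))*exp(-10^(3/4)*a/10) + (C3*sin(10^(3/4)*a/10) + C4*cos(10^(3/4)*a/10))*exp(10^(3/4)*a/10)


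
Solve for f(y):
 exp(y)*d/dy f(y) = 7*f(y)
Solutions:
 f(y) = C1*exp(-7*exp(-y))


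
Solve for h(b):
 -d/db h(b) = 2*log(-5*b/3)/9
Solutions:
 h(b) = C1 - 2*b*log(-b)/9 + 2*b*(-log(5) + 1 + log(3))/9


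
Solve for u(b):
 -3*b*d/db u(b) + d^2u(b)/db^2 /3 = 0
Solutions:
 u(b) = C1 + C2*erfi(3*sqrt(2)*b/2)


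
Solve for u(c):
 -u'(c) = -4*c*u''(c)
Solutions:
 u(c) = C1 + C2*c^(5/4)


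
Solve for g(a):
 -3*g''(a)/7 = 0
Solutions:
 g(a) = C1 + C2*a


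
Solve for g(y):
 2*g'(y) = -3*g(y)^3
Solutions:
 g(y) = -sqrt(-1/(C1 - 3*y))
 g(y) = sqrt(-1/(C1 - 3*y))


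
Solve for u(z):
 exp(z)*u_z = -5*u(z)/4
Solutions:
 u(z) = C1*exp(5*exp(-z)/4)


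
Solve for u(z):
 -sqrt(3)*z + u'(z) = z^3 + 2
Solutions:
 u(z) = C1 + z^4/4 + sqrt(3)*z^2/2 + 2*z


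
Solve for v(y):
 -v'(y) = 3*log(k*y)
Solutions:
 v(y) = C1 - 3*y*log(k*y) + 3*y


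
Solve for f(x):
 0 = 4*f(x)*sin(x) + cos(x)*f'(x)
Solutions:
 f(x) = C1*cos(x)^4


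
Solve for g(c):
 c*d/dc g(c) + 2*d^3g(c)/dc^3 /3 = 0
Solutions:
 g(c) = C1 + Integral(C2*airyai(-2^(2/3)*3^(1/3)*c/2) + C3*airybi(-2^(2/3)*3^(1/3)*c/2), c)


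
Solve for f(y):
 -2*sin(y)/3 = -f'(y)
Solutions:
 f(y) = C1 - 2*cos(y)/3


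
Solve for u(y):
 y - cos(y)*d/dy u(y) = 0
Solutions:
 u(y) = C1 + Integral(y/cos(y), y)


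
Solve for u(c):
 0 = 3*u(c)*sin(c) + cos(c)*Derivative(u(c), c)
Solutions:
 u(c) = C1*cos(c)^3


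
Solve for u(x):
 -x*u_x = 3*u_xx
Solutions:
 u(x) = C1 + C2*erf(sqrt(6)*x/6)


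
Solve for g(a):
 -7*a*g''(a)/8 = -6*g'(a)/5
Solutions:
 g(a) = C1 + C2*a^(83/35)


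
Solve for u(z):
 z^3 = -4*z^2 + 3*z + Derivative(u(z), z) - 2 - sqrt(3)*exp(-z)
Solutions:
 u(z) = C1 + z^4/4 + 4*z^3/3 - 3*z^2/2 + 2*z - sqrt(3)*exp(-z)


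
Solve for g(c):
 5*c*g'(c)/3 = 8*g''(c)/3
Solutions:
 g(c) = C1 + C2*erfi(sqrt(5)*c/4)


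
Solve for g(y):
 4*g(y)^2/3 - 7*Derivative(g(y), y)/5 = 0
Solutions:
 g(y) = -21/(C1 + 20*y)


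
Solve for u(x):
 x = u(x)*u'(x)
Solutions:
 u(x) = -sqrt(C1 + x^2)
 u(x) = sqrt(C1 + x^2)


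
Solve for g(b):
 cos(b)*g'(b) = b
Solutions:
 g(b) = C1 + Integral(b/cos(b), b)


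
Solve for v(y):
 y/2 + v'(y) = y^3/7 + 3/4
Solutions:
 v(y) = C1 + y^4/28 - y^2/4 + 3*y/4


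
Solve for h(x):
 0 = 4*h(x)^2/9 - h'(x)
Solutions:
 h(x) = -9/(C1 + 4*x)


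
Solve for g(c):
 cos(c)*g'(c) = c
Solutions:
 g(c) = C1 + Integral(c/cos(c), c)


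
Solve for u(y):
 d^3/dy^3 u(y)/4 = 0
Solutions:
 u(y) = C1 + C2*y + C3*y^2


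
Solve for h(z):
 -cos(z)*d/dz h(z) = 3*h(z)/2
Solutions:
 h(z) = C1*(sin(z) - 1)^(3/4)/(sin(z) + 1)^(3/4)


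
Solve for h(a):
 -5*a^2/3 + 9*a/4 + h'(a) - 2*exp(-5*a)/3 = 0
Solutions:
 h(a) = C1 + 5*a^3/9 - 9*a^2/8 - 2*exp(-5*a)/15


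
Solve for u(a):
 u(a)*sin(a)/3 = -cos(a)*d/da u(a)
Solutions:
 u(a) = C1*cos(a)^(1/3)


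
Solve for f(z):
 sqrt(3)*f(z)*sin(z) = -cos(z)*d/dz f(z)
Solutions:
 f(z) = C1*cos(z)^(sqrt(3))


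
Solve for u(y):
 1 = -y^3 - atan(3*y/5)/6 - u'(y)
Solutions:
 u(y) = C1 - y^4/4 - y*atan(3*y/5)/6 - y + 5*log(9*y^2 + 25)/36


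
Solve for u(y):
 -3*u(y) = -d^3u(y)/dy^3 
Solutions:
 u(y) = C3*exp(3^(1/3)*y) + (C1*sin(3^(5/6)*y/2) + C2*cos(3^(5/6)*y/2))*exp(-3^(1/3)*y/2)


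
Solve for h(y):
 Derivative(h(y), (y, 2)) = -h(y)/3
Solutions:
 h(y) = C1*sin(sqrt(3)*y/3) + C2*cos(sqrt(3)*y/3)


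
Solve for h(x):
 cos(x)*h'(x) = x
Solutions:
 h(x) = C1 + Integral(x/cos(x), x)


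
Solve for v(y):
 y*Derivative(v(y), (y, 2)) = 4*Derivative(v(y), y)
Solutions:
 v(y) = C1 + C2*y^5


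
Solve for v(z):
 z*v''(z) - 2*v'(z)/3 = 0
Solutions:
 v(z) = C1 + C2*z^(5/3)


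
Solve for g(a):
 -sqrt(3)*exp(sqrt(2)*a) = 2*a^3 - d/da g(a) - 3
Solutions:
 g(a) = C1 + a^4/2 - 3*a + sqrt(6)*exp(sqrt(2)*a)/2


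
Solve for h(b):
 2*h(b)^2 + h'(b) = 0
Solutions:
 h(b) = 1/(C1 + 2*b)


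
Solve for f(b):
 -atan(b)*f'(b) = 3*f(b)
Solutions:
 f(b) = C1*exp(-3*Integral(1/atan(b), b))


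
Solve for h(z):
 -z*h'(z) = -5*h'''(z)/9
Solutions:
 h(z) = C1 + Integral(C2*airyai(15^(2/3)*z/5) + C3*airybi(15^(2/3)*z/5), z)


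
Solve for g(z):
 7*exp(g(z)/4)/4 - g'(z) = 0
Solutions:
 g(z) = 4*log(-1/(C1 + 7*z)) + 16*log(2)


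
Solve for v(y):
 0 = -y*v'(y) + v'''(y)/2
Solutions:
 v(y) = C1 + Integral(C2*airyai(2^(1/3)*y) + C3*airybi(2^(1/3)*y), y)


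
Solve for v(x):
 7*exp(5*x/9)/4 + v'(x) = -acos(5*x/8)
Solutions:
 v(x) = C1 - x*acos(5*x/8) + sqrt(64 - 25*x^2)/5 - 63*exp(5*x/9)/20


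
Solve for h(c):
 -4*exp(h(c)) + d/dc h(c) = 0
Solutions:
 h(c) = log(-1/(C1 + 4*c))


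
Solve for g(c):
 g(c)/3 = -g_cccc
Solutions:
 g(c) = (C1*sin(sqrt(2)*3^(3/4)*c/6) + C2*cos(sqrt(2)*3^(3/4)*c/6))*exp(-sqrt(2)*3^(3/4)*c/6) + (C3*sin(sqrt(2)*3^(3/4)*c/6) + C4*cos(sqrt(2)*3^(3/4)*c/6))*exp(sqrt(2)*3^(3/4)*c/6)


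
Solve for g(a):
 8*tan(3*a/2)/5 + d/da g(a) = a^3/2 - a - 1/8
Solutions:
 g(a) = C1 + a^4/8 - a^2/2 - a/8 + 16*log(cos(3*a/2))/15


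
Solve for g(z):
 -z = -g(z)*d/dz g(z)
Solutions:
 g(z) = -sqrt(C1 + z^2)
 g(z) = sqrt(C1 + z^2)


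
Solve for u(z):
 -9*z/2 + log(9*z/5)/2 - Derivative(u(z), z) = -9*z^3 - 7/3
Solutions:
 u(z) = C1 + 9*z^4/4 - 9*z^2/4 + z*log(z)/2 - z*log(5)/2 + z*log(3) + 11*z/6


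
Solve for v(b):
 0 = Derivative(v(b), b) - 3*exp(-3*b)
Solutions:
 v(b) = C1 - exp(-3*b)


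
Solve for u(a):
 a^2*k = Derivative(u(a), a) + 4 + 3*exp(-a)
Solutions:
 u(a) = C1 + a^3*k/3 - 4*a + 3*exp(-a)


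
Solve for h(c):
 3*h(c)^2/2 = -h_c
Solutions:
 h(c) = 2/(C1 + 3*c)


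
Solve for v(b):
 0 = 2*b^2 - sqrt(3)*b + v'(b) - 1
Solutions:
 v(b) = C1 - 2*b^3/3 + sqrt(3)*b^2/2 + b


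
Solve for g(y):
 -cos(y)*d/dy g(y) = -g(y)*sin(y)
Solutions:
 g(y) = C1/cos(y)


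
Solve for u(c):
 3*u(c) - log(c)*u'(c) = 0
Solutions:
 u(c) = C1*exp(3*li(c))


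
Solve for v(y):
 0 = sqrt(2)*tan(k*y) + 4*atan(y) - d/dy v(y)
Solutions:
 v(y) = C1 + 4*y*atan(y) + sqrt(2)*Piecewise((-log(cos(k*y))/k, Ne(k, 0)), (0, True)) - 2*log(y^2 + 1)


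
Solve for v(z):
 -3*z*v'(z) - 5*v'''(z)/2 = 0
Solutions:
 v(z) = C1 + Integral(C2*airyai(-5^(2/3)*6^(1/3)*z/5) + C3*airybi(-5^(2/3)*6^(1/3)*z/5), z)


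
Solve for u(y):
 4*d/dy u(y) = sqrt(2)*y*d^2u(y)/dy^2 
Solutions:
 u(y) = C1 + C2*y^(1 + 2*sqrt(2))


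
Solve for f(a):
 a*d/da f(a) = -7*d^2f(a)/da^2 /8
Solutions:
 f(a) = C1 + C2*erf(2*sqrt(7)*a/7)


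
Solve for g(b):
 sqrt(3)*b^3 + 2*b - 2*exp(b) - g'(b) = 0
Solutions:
 g(b) = C1 + sqrt(3)*b^4/4 + b^2 - 2*exp(b)


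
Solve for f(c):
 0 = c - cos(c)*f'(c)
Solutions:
 f(c) = C1 + Integral(c/cos(c), c)


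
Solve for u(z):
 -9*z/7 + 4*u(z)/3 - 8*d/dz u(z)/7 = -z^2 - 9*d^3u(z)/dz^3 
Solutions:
 u(z) = C1*exp(2^(1/3)*z*(4*2^(1/3)/(sqrt(191793)/441 + 1)^(1/3) + 21*(sqrt(191793)/441 + 1)^(1/3))/126)*sin(sqrt(3)*z*(-21*(2*sqrt(191793)/441 + 2)^(1/3) + 8/(2*sqrt(191793)/441 + 2)^(1/3))/126) + C2*exp(2^(1/3)*z*(4*2^(1/3)/(sqrt(191793)/441 + 1)^(1/3) + 21*(sqrt(191793)/441 + 1)^(1/3))/126)*cos(sqrt(3)*z*(-21*(2*sqrt(191793)/441 + 2)^(1/3) + 8/(2*sqrt(191793)/441 + 2)^(1/3))/126) + C3*exp(-2^(1/3)*z*(4*2^(1/3)/(sqrt(191793)/441 + 1)^(1/3) + 21*(sqrt(191793)/441 + 1)^(1/3))/63) - 3*z^2/4 - 9*z/28 - 27/98


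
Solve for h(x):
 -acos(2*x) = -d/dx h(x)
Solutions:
 h(x) = C1 + x*acos(2*x) - sqrt(1 - 4*x^2)/2


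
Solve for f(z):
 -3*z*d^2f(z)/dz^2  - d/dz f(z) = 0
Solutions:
 f(z) = C1 + C2*z^(2/3)


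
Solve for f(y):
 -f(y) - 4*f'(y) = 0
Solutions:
 f(y) = C1*exp(-y/4)


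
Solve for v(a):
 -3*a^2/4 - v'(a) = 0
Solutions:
 v(a) = C1 - a^3/4


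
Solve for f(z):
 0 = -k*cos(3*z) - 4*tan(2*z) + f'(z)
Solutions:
 f(z) = C1 + k*sin(3*z)/3 - 2*log(cos(2*z))


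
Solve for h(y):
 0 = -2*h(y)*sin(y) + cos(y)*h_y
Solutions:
 h(y) = C1/cos(y)^2


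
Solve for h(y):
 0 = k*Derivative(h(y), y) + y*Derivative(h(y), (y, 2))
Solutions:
 h(y) = C1 + y^(1 - re(k))*(C2*sin(log(y)*Abs(im(k))) + C3*cos(log(y)*im(k)))


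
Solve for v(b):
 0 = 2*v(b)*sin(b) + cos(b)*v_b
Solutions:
 v(b) = C1*cos(b)^2


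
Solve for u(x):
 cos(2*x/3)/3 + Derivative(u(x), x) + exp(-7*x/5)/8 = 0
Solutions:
 u(x) = C1 - sin(2*x/3)/2 + 5*exp(-7*x/5)/56


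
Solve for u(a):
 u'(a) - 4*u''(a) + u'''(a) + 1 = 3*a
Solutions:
 u(a) = C1 + C2*exp(a*(2 - sqrt(3))) + C3*exp(a*(sqrt(3) + 2)) + 3*a^2/2 + 11*a


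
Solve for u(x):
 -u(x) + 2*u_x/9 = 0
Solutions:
 u(x) = C1*exp(9*x/2)


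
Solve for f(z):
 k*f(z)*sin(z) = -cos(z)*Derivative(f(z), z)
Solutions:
 f(z) = C1*exp(k*log(cos(z)))


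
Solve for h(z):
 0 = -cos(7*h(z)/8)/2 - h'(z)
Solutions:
 z/2 - 4*log(sin(7*h(z)/8) - 1)/7 + 4*log(sin(7*h(z)/8) + 1)/7 = C1


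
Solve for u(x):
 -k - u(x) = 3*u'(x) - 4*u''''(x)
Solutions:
 u(x) = C1*exp(x*(-4 - (1 + 3*sqrt(57))^(1/3) + 8/(1 + 3*sqrt(57))^(1/3))/12)*sin(sqrt(3)*x*(8/(1 + 3*sqrt(57))^(1/3) + (1 + 3*sqrt(57))^(1/3))/12) + C2*exp(x*(-4 - (1 + 3*sqrt(57))^(1/3) + 8/(1 + 3*sqrt(57))^(1/3))/12)*cos(sqrt(3)*x*(8/(1 + 3*sqrt(57))^(1/3) + (1 + 3*sqrt(57))^(1/3))/12) + C3*exp(x) + C4*exp(x*(-8/(1 + 3*sqrt(57))^(1/3) - 2 + (1 + 3*sqrt(57))^(1/3))/6) - k


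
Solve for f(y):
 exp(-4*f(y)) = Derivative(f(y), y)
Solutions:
 f(y) = log(-I*(C1 + 4*y)^(1/4))
 f(y) = log(I*(C1 + 4*y)^(1/4))
 f(y) = log(-(C1 + 4*y)^(1/4))
 f(y) = log(C1 + 4*y)/4


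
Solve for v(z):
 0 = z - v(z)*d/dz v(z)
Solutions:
 v(z) = -sqrt(C1 + z^2)
 v(z) = sqrt(C1 + z^2)


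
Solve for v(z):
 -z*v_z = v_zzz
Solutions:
 v(z) = C1 + Integral(C2*airyai(-z) + C3*airybi(-z), z)


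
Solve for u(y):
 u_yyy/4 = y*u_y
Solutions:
 u(y) = C1 + Integral(C2*airyai(2^(2/3)*y) + C3*airybi(2^(2/3)*y), y)


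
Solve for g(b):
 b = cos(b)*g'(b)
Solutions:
 g(b) = C1 + Integral(b/cos(b), b)


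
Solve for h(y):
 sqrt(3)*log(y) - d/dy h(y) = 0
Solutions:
 h(y) = C1 + sqrt(3)*y*log(y) - sqrt(3)*y


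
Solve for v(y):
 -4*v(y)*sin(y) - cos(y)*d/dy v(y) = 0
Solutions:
 v(y) = C1*cos(y)^4


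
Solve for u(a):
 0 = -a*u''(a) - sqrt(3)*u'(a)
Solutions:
 u(a) = C1 + C2*a^(1 - sqrt(3))


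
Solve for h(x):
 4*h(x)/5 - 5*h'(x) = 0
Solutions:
 h(x) = C1*exp(4*x/25)


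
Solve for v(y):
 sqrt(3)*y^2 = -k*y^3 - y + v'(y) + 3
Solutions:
 v(y) = C1 + k*y^4/4 + sqrt(3)*y^3/3 + y^2/2 - 3*y


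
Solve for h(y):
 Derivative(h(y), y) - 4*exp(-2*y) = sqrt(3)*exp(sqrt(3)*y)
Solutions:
 h(y) = C1 + exp(sqrt(3)*y) - 2*exp(-2*y)


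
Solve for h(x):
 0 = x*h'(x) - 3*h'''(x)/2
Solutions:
 h(x) = C1 + Integral(C2*airyai(2^(1/3)*3^(2/3)*x/3) + C3*airybi(2^(1/3)*3^(2/3)*x/3), x)


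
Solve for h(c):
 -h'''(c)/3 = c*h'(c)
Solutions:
 h(c) = C1 + Integral(C2*airyai(-3^(1/3)*c) + C3*airybi(-3^(1/3)*c), c)


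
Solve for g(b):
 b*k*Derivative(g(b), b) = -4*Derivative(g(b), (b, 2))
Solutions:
 g(b) = Piecewise((-sqrt(2)*sqrt(pi)*C1*erf(sqrt(2)*b*sqrt(k)/4)/sqrt(k) - C2, (k > 0) | (k < 0)), (-C1*b - C2, True))


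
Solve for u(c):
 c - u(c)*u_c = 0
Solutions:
 u(c) = -sqrt(C1 + c^2)
 u(c) = sqrt(C1 + c^2)


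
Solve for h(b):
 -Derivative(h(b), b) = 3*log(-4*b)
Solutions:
 h(b) = C1 - 3*b*log(-b) + 3*b*(1 - 2*log(2))


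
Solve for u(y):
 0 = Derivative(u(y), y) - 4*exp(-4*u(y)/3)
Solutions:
 u(y) = 3*log(-I*(C1 + 16*y/3)^(1/4))
 u(y) = 3*log(I*(C1 + 16*y/3)^(1/4))
 u(y) = 3*log(-(C1 + 16*y/3)^(1/4))
 u(y) = 3*log(C1 + 16*y/3)/4


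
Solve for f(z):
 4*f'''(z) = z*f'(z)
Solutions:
 f(z) = C1 + Integral(C2*airyai(2^(1/3)*z/2) + C3*airybi(2^(1/3)*z/2), z)


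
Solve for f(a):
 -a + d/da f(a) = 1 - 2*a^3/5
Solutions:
 f(a) = C1 - a^4/10 + a^2/2 + a


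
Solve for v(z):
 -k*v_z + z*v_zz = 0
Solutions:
 v(z) = C1 + z^(re(k) + 1)*(C2*sin(log(z)*Abs(im(k))) + C3*cos(log(z)*im(k)))


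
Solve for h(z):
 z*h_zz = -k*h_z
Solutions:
 h(z) = C1 + z^(1 - re(k))*(C2*sin(log(z)*Abs(im(k))) + C3*cos(log(z)*im(k)))


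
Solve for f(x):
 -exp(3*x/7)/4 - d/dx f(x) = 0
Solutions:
 f(x) = C1 - 7*exp(3*x/7)/12


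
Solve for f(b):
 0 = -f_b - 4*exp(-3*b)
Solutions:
 f(b) = C1 + 4*exp(-3*b)/3


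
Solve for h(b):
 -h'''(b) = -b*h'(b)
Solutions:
 h(b) = C1 + Integral(C2*airyai(b) + C3*airybi(b), b)


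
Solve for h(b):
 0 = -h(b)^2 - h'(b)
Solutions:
 h(b) = 1/(C1 + b)


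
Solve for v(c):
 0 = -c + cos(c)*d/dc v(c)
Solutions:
 v(c) = C1 + Integral(c/cos(c), c)


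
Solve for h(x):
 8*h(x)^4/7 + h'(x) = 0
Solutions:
 h(x) = 7^(1/3)*(1/(C1 + 24*x))^(1/3)
 h(x) = 7^(1/3)*(-3^(2/3) - 3*3^(1/6)*I)*(1/(C1 + 8*x))^(1/3)/6
 h(x) = 7^(1/3)*(-3^(2/3) + 3*3^(1/6)*I)*(1/(C1 + 8*x))^(1/3)/6


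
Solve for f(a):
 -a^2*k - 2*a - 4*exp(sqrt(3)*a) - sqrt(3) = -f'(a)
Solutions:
 f(a) = C1 + a^3*k/3 + a^2 + sqrt(3)*a + 4*sqrt(3)*exp(sqrt(3)*a)/3


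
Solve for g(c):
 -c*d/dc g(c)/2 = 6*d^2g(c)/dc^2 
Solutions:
 g(c) = C1 + C2*erf(sqrt(6)*c/12)


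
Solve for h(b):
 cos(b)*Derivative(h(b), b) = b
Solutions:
 h(b) = C1 + Integral(b/cos(b), b)


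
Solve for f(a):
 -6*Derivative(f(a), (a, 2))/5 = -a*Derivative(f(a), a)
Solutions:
 f(a) = C1 + C2*erfi(sqrt(15)*a/6)


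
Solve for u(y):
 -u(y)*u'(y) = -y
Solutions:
 u(y) = -sqrt(C1 + y^2)
 u(y) = sqrt(C1 + y^2)


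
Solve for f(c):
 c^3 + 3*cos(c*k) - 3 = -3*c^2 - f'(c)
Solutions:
 f(c) = C1 - c^4/4 - c^3 + 3*c - 3*sin(c*k)/k


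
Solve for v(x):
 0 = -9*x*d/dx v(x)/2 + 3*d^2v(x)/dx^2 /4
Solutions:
 v(x) = C1 + C2*erfi(sqrt(3)*x)


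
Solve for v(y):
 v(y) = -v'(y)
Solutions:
 v(y) = C1*exp(-y)


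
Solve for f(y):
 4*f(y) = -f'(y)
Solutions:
 f(y) = C1*exp(-4*y)


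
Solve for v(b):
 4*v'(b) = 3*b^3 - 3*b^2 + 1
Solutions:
 v(b) = C1 + 3*b^4/16 - b^3/4 + b/4


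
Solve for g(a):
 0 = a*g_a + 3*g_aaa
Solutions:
 g(a) = C1 + Integral(C2*airyai(-3^(2/3)*a/3) + C3*airybi(-3^(2/3)*a/3), a)


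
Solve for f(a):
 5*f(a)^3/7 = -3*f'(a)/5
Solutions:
 f(a) = -sqrt(42)*sqrt(-1/(C1 - 25*a))/2
 f(a) = sqrt(42)*sqrt(-1/(C1 - 25*a))/2


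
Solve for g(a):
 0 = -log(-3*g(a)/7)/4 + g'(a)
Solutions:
 -4*Integral(1/(log(-_y) - log(7) + log(3)), (_y, g(a))) = C1 - a


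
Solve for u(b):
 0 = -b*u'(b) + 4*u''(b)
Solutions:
 u(b) = C1 + C2*erfi(sqrt(2)*b/4)


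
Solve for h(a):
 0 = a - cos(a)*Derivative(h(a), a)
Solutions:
 h(a) = C1 + Integral(a/cos(a), a)


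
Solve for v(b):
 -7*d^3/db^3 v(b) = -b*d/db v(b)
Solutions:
 v(b) = C1 + Integral(C2*airyai(7^(2/3)*b/7) + C3*airybi(7^(2/3)*b/7), b)


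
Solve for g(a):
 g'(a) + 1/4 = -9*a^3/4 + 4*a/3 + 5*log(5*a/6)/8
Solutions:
 g(a) = C1 - 9*a^4/16 + 2*a^2/3 + 5*a*log(a)/8 - 5*a*log(6)/8 - 7*a/8 + 5*a*log(5)/8


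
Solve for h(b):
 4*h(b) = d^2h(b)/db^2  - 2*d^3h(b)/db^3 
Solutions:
 h(b) = C1*exp(b*((12*sqrt(321) + 215)^(-1/3) + 2 + (12*sqrt(321) + 215)^(1/3))/12)*sin(sqrt(3)*b*(-(12*sqrt(321) + 215)^(1/3) + (12*sqrt(321) + 215)^(-1/3))/12) + C2*exp(b*((12*sqrt(321) + 215)^(-1/3) + 2 + (12*sqrt(321) + 215)^(1/3))/12)*cos(sqrt(3)*b*(-(12*sqrt(321) + 215)^(1/3) + (12*sqrt(321) + 215)^(-1/3))/12) + C3*exp(b*(-(12*sqrt(321) + 215)^(1/3) - 1/(12*sqrt(321) + 215)^(1/3) + 1)/6)


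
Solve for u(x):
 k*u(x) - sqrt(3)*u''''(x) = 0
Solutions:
 u(x) = C1*exp(-3^(7/8)*k^(1/4)*x/3) + C2*exp(3^(7/8)*k^(1/4)*x/3) + C3*exp(-3^(7/8)*I*k^(1/4)*x/3) + C4*exp(3^(7/8)*I*k^(1/4)*x/3)


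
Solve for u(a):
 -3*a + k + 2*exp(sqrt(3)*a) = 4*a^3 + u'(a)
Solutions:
 u(a) = C1 - a^4 - 3*a^2/2 + a*k + 2*sqrt(3)*exp(sqrt(3)*a)/3


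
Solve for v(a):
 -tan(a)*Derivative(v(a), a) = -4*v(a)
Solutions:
 v(a) = C1*sin(a)^4


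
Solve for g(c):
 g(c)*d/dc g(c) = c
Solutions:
 g(c) = -sqrt(C1 + c^2)
 g(c) = sqrt(C1 + c^2)


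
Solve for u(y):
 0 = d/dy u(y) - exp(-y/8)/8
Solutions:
 u(y) = C1 - 1/exp(y)^(1/8)


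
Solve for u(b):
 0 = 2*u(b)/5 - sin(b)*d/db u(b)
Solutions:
 u(b) = C1*(cos(b) - 1)^(1/5)/(cos(b) + 1)^(1/5)


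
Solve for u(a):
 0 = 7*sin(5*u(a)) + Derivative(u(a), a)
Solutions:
 u(a) = -acos((-C1 - exp(70*a))/(C1 - exp(70*a)))/5 + 2*pi/5
 u(a) = acos((-C1 - exp(70*a))/(C1 - exp(70*a)))/5


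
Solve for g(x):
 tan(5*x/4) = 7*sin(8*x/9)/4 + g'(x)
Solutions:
 g(x) = C1 - 4*log(cos(5*x/4))/5 + 63*cos(8*x/9)/32


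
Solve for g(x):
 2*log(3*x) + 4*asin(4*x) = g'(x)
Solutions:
 g(x) = C1 + 2*x*log(x) + 4*x*asin(4*x) - 2*x + 2*x*log(3) + sqrt(1 - 16*x^2)


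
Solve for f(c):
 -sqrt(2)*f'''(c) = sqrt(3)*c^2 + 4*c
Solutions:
 f(c) = C1 + C2*c + C3*c^2 - sqrt(6)*c^5/120 - sqrt(2)*c^4/12


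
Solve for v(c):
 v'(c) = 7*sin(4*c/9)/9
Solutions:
 v(c) = C1 - 7*cos(4*c/9)/4


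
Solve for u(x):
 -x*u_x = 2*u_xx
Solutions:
 u(x) = C1 + C2*erf(x/2)


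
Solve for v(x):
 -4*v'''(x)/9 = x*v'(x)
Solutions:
 v(x) = C1 + Integral(C2*airyai(-2^(1/3)*3^(2/3)*x/2) + C3*airybi(-2^(1/3)*3^(2/3)*x/2), x)


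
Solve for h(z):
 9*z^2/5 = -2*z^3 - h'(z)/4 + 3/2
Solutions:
 h(z) = C1 - 2*z^4 - 12*z^3/5 + 6*z


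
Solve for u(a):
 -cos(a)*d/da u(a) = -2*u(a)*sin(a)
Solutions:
 u(a) = C1/cos(a)^2


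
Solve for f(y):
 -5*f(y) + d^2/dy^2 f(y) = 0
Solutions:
 f(y) = C1*exp(-sqrt(5)*y) + C2*exp(sqrt(5)*y)


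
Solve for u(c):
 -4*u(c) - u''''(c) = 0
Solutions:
 u(c) = (C1*sin(c) + C2*cos(c))*exp(-c) + (C3*sin(c) + C4*cos(c))*exp(c)


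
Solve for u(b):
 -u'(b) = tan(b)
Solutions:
 u(b) = C1 + log(cos(b))


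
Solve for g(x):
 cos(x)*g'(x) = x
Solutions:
 g(x) = C1 + Integral(x/cos(x), x)


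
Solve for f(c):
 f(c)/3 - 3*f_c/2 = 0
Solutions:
 f(c) = C1*exp(2*c/9)


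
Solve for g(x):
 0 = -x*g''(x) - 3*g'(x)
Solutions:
 g(x) = C1 + C2/x^2


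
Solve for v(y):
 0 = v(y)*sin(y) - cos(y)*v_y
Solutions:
 v(y) = C1/cos(y)


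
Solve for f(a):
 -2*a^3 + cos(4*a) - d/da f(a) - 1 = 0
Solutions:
 f(a) = C1 - a^4/2 - a + sin(4*a)/4


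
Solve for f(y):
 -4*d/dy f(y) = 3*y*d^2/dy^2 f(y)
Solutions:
 f(y) = C1 + C2/y^(1/3)


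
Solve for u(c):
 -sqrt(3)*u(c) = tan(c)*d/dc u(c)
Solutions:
 u(c) = C1/sin(c)^(sqrt(3))


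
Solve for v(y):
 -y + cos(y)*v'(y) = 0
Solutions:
 v(y) = C1 + Integral(y/cos(y), y)


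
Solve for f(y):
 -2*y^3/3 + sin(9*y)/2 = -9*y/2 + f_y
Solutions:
 f(y) = C1 - y^4/6 + 9*y^2/4 - cos(9*y)/18


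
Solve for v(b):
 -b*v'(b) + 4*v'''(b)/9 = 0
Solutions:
 v(b) = C1 + Integral(C2*airyai(2^(1/3)*3^(2/3)*b/2) + C3*airybi(2^(1/3)*3^(2/3)*b/2), b)


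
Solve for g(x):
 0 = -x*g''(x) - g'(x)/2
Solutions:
 g(x) = C1 + C2*sqrt(x)


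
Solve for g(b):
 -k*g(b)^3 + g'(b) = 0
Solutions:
 g(b) = -sqrt(2)*sqrt(-1/(C1 + b*k))/2
 g(b) = sqrt(2)*sqrt(-1/(C1 + b*k))/2


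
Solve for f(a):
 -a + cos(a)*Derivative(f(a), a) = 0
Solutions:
 f(a) = C1 + Integral(a/cos(a), a)


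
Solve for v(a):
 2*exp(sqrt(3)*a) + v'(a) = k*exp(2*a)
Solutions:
 v(a) = C1 + k*exp(2*a)/2 - 2*sqrt(3)*exp(sqrt(3)*a)/3


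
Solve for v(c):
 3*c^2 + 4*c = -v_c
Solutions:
 v(c) = C1 - c^3 - 2*c^2


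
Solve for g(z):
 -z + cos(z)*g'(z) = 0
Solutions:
 g(z) = C1 + Integral(z/cos(z), z)


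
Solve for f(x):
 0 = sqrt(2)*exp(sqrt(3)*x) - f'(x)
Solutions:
 f(x) = C1 + sqrt(6)*exp(sqrt(3)*x)/3


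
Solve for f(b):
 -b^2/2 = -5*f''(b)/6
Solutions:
 f(b) = C1 + C2*b + b^4/20


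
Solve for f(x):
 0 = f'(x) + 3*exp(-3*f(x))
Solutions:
 f(x) = log(C1 - 9*x)/3
 f(x) = log((-3^(1/3) - 3^(5/6)*I)*(C1 - 3*x)^(1/3)/2)
 f(x) = log((-3^(1/3) + 3^(5/6)*I)*(C1 - 3*x)^(1/3)/2)


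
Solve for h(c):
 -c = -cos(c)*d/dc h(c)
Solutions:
 h(c) = C1 + Integral(c/cos(c), c)


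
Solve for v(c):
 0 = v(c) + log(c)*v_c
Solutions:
 v(c) = C1*exp(-li(c))


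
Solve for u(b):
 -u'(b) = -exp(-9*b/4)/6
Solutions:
 u(b) = C1 - 2*exp(-9*b/4)/27


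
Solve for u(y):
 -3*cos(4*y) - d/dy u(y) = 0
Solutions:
 u(y) = C1 - 3*sin(4*y)/4


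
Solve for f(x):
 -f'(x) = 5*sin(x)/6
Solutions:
 f(x) = C1 + 5*cos(x)/6


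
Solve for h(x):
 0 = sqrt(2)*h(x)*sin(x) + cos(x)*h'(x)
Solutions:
 h(x) = C1*cos(x)^(sqrt(2))


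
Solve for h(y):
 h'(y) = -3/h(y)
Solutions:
 h(y) = -sqrt(C1 - 6*y)
 h(y) = sqrt(C1 - 6*y)


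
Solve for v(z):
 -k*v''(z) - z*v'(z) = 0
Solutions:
 v(z) = C1 + C2*sqrt(k)*erf(sqrt(2)*z*sqrt(1/k)/2)


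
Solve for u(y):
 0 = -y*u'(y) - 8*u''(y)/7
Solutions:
 u(y) = C1 + C2*erf(sqrt(7)*y/4)


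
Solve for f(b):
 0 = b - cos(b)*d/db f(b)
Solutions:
 f(b) = C1 + Integral(b/cos(b), b)


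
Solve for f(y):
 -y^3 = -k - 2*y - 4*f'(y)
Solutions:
 f(y) = C1 - k*y/4 + y^4/16 - y^2/4


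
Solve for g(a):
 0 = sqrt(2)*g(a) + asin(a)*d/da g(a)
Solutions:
 g(a) = C1*exp(-sqrt(2)*Integral(1/asin(a), a))


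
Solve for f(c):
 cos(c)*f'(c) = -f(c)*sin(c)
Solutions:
 f(c) = C1*cos(c)


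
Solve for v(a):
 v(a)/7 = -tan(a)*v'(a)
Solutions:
 v(a) = C1/sin(a)^(1/7)


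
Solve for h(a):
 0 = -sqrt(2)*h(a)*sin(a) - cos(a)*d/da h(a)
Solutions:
 h(a) = C1*cos(a)^(sqrt(2))


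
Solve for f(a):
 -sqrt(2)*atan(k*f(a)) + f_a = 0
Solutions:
 Integral(1/atan(_y*k), (_y, f(a))) = C1 + sqrt(2)*a


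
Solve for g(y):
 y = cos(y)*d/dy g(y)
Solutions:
 g(y) = C1 + Integral(y/cos(y), y)


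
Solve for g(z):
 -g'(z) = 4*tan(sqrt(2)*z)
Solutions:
 g(z) = C1 + 2*sqrt(2)*log(cos(sqrt(2)*z))


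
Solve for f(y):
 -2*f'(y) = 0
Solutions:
 f(y) = C1


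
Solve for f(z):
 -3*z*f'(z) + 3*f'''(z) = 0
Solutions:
 f(z) = C1 + Integral(C2*airyai(z) + C3*airybi(z), z)


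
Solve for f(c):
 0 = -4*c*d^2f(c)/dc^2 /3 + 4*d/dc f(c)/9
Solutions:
 f(c) = C1 + C2*c^(4/3)


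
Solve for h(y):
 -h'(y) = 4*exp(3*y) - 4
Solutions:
 h(y) = C1 + 4*y - 4*exp(3*y)/3


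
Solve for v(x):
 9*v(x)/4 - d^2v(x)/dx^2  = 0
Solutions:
 v(x) = C1*exp(-3*x/2) + C2*exp(3*x/2)


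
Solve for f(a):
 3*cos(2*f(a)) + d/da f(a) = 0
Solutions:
 f(a) = -asin((C1 + exp(12*a))/(C1 - exp(12*a)))/2 + pi/2
 f(a) = asin((C1 + exp(12*a))/(C1 - exp(12*a)))/2


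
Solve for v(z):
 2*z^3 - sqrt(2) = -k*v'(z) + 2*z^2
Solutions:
 v(z) = C1 - z^4/(2*k) + 2*z^3/(3*k) + sqrt(2)*z/k


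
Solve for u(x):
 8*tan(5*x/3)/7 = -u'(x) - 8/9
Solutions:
 u(x) = C1 - 8*x/9 + 24*log(cos(5*x/3))/35


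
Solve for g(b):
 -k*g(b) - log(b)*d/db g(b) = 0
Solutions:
 g(b) = C1*exp(-k*li(b))


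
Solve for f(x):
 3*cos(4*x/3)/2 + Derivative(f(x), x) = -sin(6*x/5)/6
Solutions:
 f(x) = C1 - 9*sin(4*x/3)/8 + 5*cos(6*x/5)/36


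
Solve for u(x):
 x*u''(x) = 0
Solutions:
 u(x) = C1 + C2*x


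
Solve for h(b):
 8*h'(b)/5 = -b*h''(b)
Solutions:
 h(b) = C1 + C2/b^(3/5)


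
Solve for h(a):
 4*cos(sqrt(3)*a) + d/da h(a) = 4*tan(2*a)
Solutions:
 h(a) = C1 - 2*log(cos(2*a)) - 4*sqrt(3)*sin(sqrt(3)*a)/3


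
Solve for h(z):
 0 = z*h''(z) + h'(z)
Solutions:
 h(z) = C1 + C2*log(z)


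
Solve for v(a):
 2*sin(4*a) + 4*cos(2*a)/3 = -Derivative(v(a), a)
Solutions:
 v(a) = C1 - 2*sin(2*a)/3 + cos(4*a)/2


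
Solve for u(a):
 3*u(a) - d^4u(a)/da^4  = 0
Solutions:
 u(a) = C1*exp(-3^(1/4)*a) + C2*exp(3^(1/4)*a) + C3*sin(3^(1/4)*a) + C4*cos(3^(1/4)*a)


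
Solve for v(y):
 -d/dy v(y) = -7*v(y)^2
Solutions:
 v(y) = -1/(C1 + 7*y)


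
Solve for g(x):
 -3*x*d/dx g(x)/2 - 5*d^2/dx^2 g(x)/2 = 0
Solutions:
 g(x) = C1 + C2*erf(sqrt(30)*x/10)


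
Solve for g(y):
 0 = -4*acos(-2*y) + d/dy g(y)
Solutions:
 g(y) = C1 + 4*y*acos(-2*y) + 2*sqrt(1 - 4*y^2)


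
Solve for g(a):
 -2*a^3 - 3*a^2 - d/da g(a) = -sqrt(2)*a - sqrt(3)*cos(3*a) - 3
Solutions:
 g(a) = C1 - a^4/2 - a^3 + sqrt(2)*a^2/2 + 3*a + sqrt(3)*sin(3*a)/3


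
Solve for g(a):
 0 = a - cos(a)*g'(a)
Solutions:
 g(a) = C1 + Integral(a/cos(a), a)


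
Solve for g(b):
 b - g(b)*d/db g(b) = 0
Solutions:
 g(b) = -sqrt(C1 + b^2)
 g(b) = sqrt(C1 + b^2)


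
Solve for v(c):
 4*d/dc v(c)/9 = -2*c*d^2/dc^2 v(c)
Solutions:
 v(c) = C1 + C2*c^(7/9)


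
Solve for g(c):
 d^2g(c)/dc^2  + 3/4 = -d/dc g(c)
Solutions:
 g(c) = C1 + C2*exp(-c) - 3*c/4


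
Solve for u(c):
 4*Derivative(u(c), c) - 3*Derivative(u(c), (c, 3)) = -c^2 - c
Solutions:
 u(c) = C1 + C2*exp(-2*sqrt(3)*c/3) + C3*exp(2*sqrt(3)*c/3) - c^3/12 - c^2/8 - 3*c/8


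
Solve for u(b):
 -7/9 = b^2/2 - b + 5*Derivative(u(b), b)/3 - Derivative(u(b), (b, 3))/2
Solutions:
 u(b) = C1 + C2*exp(-sqrt(30)*b/3) + C3*exp(sqrt(30)*b/3) - b^3/10 + 3*b^2/10 - 97*b/150


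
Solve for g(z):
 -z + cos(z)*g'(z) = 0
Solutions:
 g(z) = C1 + Integral(z/cos(z), z)


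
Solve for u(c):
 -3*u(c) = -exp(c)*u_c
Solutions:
 u(c) = C1*exp(-3*exp(-c))


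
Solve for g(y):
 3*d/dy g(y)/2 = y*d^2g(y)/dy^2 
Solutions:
 g(y) = C1 + C2*y^(5/2)


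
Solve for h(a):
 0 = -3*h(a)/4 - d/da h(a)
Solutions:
 h(a) = C1*exp(-3*a/4)


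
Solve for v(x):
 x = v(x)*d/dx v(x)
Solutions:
 v(x) = -sqrt(C1 + x^2)
 v(x) = sqrt(C1 + x^2)


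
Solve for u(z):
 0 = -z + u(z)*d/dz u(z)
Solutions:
 u(z) = -sqrt(C1 + z^2)
 u(z) = sqrt(C1 + z^2)


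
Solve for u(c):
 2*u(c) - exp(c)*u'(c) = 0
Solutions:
 u(c) = C1*exp(-2*exp(-c))


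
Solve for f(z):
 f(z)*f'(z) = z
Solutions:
 f(z) = -sqrt(C1 + z^2)
 f(z) = sqrt(C1 + z^2)


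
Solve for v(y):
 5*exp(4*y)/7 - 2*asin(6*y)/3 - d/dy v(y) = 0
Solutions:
 v(y) = C1 - 2*y*asin(6*y)/3 - sqrt(1 - 36*y^2)/9 + 5*exp(4*y)/28


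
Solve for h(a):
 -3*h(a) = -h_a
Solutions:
 h(a) = C1*exp(3*a)


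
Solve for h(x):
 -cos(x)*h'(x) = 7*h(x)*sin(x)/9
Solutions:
 h(x) = C1*cos(x)^(7/9)


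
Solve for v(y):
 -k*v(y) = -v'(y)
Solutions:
 v(y) = C1*exp(k*y)


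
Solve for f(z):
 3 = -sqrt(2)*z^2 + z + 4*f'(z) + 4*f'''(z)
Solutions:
 f(z) = C1 + C2*sin(z) + C3*cos(z) + sqrt(2)*z^3/12 - z^2/8 - sqrt(2)*z/2 + 3*z/4


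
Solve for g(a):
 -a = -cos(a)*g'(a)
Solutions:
 g(a) = C1 + Integral(a/cos(a), a)


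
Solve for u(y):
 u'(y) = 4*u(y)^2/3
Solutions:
 u(y) = -3/(C1 + 4*y)


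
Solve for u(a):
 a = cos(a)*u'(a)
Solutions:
 u(a) = C1 + Integral(a/cos(a), a)


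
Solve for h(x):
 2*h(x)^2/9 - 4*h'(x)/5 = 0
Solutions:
 h(x) = -18/(C1 + 5*x)


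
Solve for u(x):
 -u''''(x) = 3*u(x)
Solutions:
 u(x) = (C1*sin(sqrt(2)*3^(1/4)*x/2) + C2*cos(sqrt(2)*3^(1/4)*x/2))*exp(-sqrt(2)*3^(1/4)*x/2) + (C3*sin(sqrt(2)*3^(1/4)*x/2) + C4*cos(sqrt(2)*3^(1/4)*x/2))*exp(sqrt(2)*3^(1/4)*x/2)


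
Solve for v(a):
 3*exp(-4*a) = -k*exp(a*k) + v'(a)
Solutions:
 v(a) = C1 + exp(a*k) - 3*exp(-4*a)/4


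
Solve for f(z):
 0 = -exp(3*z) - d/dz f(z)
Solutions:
 f(z) = C1 - exp(3*z)/3


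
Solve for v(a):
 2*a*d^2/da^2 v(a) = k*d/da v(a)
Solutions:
 v(a) = C1 + a^(re(k)/2 + 1)*(C2*sin(log(a)*Abs(im(k))/2) + C3*cos(log(a)*im(k)/2))


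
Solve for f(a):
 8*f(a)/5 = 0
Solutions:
 f(a) = 0


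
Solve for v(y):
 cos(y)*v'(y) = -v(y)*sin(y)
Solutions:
 v(y) = C1*cos(y)


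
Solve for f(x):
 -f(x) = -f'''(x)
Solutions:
 f(x) = C3*exp(x) + (C1*sin(sqrt(3)*x/2) + C2*cos(sqrt(3)*x/2))*exp(-x/2)


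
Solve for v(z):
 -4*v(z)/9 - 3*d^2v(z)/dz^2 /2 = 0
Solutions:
 v(z) = C1*sin(2*sqrt(6)*z/9) + C2*cos(2*sqrt(6)*z/9)


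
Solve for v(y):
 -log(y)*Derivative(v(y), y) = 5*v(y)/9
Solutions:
 v(y) = C1*exp(-5*li(y)/9)


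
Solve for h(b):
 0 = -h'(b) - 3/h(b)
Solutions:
 h(b) = -sqrt(C1 - 6*b)
 h(b) = sqrt(C1 - 6*b)


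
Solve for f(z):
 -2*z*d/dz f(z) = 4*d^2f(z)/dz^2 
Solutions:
 f(z) = C1 + C2*erf(z/2)


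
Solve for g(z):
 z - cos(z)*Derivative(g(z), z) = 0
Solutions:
 g(z) = C1 + Integral(z/cos(z), z)


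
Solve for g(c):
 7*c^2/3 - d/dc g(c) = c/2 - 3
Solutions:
 g(c) = C1 + 7*c^3/9 - c^2/4 + 3*c


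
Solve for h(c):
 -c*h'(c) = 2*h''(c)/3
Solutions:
 h(c) = C1 + C2*erf(sqrt(3)*c/2)


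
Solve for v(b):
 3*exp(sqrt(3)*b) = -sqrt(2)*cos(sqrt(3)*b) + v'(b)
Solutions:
 v(b) = C1 + sqrt(3)*exp(sqrt(3)*b) + sqrt(6)*sin(sqrt(3)*b)/3


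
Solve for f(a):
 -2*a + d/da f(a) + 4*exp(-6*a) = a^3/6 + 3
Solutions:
 f(a) = C1 + a^4/24 + a^2 + 3*a + 2*exp(-6*a)/3


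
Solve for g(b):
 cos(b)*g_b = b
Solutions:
 g(b) = C1 + Integral(b/cos(b), b)


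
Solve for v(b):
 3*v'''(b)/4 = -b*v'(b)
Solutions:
 v(b) = C1 + Integral(C2*airyai(-6^(2/3)*b/3) + C3*airybi(-6^(2/3)*b/3), b)


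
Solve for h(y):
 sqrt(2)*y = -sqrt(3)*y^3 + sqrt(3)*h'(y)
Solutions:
 h(y) = C1 + y^4/4 + sqrt(6)*y^2/6


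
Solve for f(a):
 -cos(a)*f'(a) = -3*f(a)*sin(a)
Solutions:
 f(a) = C1/cos(a)^3


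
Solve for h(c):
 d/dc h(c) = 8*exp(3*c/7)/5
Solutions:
 h(c) = C1 + 56*exp(3*c/7)/15


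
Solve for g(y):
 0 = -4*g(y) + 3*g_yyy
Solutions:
 g(y) = C3*exp(6^(2/3)*y/3) + (C1*sin(2^(2/3)*3^(1/6)*y/2) + C2*cos(2^(2/3)*3^(1/6)*y/2))*exp(-6^(2/3)*y/6)


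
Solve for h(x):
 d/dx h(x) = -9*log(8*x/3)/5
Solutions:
 h(x) = C1 - 9*x*log(x)/5 - 27*x*log(2)/5 + 9*x/5 + 9*x*log(3)/5


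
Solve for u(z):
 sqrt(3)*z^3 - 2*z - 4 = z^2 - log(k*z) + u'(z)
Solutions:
 u(z) = C1 + sqrt(3)*z^4/4 - z^3/3 - z^2 + z*log(k*z) - 5*z


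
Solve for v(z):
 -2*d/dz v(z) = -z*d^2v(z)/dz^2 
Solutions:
 v(z) = C1 + C2*z^3


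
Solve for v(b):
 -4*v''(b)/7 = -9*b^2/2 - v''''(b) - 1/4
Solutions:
 v(b) = C1 + C2*b + C3*exp(-2*sqrt(7)*b/7) + C4*exp(2*sqrt(7)*b/7) + 21*b^4/32 + 14*b^2


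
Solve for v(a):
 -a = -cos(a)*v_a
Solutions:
 v(a) = C1 + Integral(a/cos(a), a)


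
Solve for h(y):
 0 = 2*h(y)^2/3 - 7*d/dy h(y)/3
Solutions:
 h(y) = -7/(C1 + 2*y)


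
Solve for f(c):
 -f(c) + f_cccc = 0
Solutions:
 f(c) = C1*exp(-c) + C2*exp(c) + C3*sin(c) + C4*cos(c)


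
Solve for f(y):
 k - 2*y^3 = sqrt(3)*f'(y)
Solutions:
 f(y) = C1 + sqrt(3)*k*y/3 - sqrt(3)*y^4/6


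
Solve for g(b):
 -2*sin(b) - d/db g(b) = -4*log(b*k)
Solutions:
 g(b) = C1 + 4*b*log(b*k) - 4*b + 2*cos(b)


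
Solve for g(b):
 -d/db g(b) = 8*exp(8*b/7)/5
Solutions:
 g(b) = C1 - 7*exp(8*b/7)/5


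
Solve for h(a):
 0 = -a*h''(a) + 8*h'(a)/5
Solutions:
 h(a) = C1 + C2*a^(13/5)


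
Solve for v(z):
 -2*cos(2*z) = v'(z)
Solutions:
 v(z) = C1 - sin(2*z)


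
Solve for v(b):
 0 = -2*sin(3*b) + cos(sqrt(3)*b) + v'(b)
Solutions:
 v(b) = C1 - sqrt(3)*sin(sqrt(3)*b)/3 - 2*cos(3*b)/3


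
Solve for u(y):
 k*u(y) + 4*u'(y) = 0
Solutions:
 u(y) = C1*exp(-k*y/4)


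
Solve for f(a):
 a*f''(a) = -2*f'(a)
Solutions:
 f(a) = C1 + C2/a


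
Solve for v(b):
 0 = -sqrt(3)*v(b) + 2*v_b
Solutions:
 v(b) = C1*exp(sqrt(3)*b/2)


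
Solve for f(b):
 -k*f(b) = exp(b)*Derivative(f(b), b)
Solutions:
 f(b) = C1*exp(k*exp(-b))


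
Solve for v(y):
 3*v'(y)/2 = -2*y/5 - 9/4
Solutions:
 v(y) = C1 - 2*y^2/15 - 3*y/2


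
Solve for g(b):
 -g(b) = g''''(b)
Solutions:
 g(b) = (C1*sin(sqrt(2)*b/2) + C2*cos(sqrt(2)*b/2))*exp(-sqrt(2)*b/2) + (C3*sin(sqrt(2)*b/2) + C4*cos(sqrt(2)*b/2))*exp(sqrt(2)*b/2)


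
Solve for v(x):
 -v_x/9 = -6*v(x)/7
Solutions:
 v(x) = C1*exp(54*x/7)


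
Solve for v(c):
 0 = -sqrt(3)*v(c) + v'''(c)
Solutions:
 v(c) = C3*exp(3^(1/6)*c) + (C1*sin(3^(2/3)*c/2) + C2*cos(3^(2/3)*c/2))*exp(-3^(1/6)*c/2)


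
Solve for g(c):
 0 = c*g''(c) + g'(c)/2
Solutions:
 g(c) = C1 + C2*sqrt(c)


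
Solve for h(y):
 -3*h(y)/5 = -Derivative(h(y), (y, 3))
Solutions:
 h(y) = C3*exp(3^(1/3)*5^(2/3)*y/5) + (C1*sin(3^(5/6)*5^(2/3)*y/10) + C2*cos(3^(5/6)*5^(2/3)*y/10))*exp(-3^(1/3)*5^(2/3)*y/10)


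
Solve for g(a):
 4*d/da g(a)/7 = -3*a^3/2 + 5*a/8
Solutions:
 g(a) = C1 - 21*a^4/32 + 35*a^2/64


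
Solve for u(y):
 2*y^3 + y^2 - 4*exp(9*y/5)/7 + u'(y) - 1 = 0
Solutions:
 u(y) = C1 - y^4/2 - y^3/3 + y + 20*exp(9*y/5)/63


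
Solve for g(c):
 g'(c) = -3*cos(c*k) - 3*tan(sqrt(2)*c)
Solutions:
 g(c) = C1 - 3*Piecewise((sin(c*k)/k, Ne(k, 0)), (c, True)) + 3*sqrt(2)*log(cos(sqrt(2)*c))/2


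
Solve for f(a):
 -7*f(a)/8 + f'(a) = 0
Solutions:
 f(a) = C1*exp(7*a/8)


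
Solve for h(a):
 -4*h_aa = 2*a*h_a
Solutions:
 h(a) = C1 + C2*erf(a/2)


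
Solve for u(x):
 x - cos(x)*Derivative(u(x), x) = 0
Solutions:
 u(x) = C1 + Integral(x/cos(x), x)


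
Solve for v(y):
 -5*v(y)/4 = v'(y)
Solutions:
 v(y) = C1*exp(-5*y/4)


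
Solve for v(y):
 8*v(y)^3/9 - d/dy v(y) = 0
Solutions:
 v(y) = -3*sqrt(2)*sqrt(-1/(C1 + 8*y))/2
 v(y) = 3*sqrt(2)*sqrt(-1/(C1 + 8*y))/2
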